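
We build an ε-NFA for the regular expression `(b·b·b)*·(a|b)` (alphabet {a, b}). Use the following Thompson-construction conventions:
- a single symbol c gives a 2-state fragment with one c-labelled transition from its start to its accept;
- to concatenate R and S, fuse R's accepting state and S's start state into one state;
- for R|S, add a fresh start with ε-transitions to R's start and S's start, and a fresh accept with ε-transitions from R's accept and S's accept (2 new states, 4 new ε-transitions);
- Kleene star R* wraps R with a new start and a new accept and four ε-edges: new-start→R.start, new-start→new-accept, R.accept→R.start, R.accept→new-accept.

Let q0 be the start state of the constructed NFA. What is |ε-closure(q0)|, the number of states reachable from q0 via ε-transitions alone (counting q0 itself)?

5

Compute the ε-closure size of each fragment's start state recursively; a symbol fragment's start has no outgoing ε-edge, so its closure is just itself (size 1).
  b·b·b → same as the first factor's closure: C = 1
  (b·b·b)* → new start has ε-edges to the inner start and to the new accept, so C = 2 + 1 = 3
  a|b → new start ε-reaches every alternative's start; none of them accept ε, so the new accept is not reached: C = 1 + 1 + 1 = 3
  (b·b·b)*·(a|b) → the left operand accepts ε, so the closure extends into the next operand (the shared merged state is already counted); C = 3 + (3−1) = 5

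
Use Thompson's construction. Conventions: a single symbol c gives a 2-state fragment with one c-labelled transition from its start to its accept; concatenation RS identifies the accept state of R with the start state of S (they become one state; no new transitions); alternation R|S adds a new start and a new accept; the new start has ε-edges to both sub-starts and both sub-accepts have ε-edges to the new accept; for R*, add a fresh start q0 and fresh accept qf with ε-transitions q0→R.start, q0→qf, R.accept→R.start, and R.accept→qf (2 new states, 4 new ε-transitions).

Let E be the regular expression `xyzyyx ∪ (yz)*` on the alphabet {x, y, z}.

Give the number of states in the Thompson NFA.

Building bottom-up:
Each of the 8 symbol leaves contributes a 2-state fragment.
  xyzyyx → 7 states
  yz → 3 states
  (yz)* → 5 states
  xyzyyx ∪ (yz)* → 14 states

14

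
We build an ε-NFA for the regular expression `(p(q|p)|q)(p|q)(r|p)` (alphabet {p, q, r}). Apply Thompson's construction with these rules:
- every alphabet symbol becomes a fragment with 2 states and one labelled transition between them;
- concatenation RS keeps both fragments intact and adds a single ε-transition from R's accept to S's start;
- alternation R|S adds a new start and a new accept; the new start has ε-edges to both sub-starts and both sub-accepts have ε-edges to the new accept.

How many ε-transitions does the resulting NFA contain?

19

Building bottom-up:
Each of the 8 symbol leaves contributes 0 ε-transitions.
  q|p = 4 ε-transitions
  p(q|p) = 5 ε-transitions
  p(q|p)|q = 9 ε-transitions
  p|q = 4 ε-transitions
  r|p = 4 ε-transitions
  (p(q|p)|q)(p|q)(r|p) = 19 ε-transitions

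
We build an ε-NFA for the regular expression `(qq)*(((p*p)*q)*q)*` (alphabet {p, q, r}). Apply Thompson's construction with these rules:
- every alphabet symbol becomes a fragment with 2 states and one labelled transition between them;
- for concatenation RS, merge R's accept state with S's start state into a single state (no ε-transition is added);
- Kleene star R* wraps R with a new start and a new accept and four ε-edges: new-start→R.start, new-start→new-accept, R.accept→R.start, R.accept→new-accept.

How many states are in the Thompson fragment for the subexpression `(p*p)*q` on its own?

Fragment for `(p*p)*q`:
Each of the 3 symbol leaves contributes a 2-state fragment.
  p* : 4 states
  p*p : 5 states
  (p*p)* : 7 states
  (p*p)*q : 8 states

8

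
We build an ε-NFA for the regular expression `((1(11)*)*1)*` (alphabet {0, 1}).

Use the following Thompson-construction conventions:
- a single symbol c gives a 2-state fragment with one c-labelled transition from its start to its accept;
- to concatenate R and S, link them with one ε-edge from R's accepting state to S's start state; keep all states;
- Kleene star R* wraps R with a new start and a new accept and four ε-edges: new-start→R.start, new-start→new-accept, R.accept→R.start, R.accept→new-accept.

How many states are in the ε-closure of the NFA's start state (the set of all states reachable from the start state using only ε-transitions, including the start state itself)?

Compute the ε-closure size of each fragment's start state recursively; a symbol fragment's start has no outgoing ε-edge, so its closure is just itself (size 1).
  11 : same as the first factor's closure: |closure| = 1
  (11)* : new start has ε-edges to the inner start and to the new accept, so |closure| = 2 + 1 = 3
  1(11)* : |closure| equals the left operand's closure size = 1 (its accept is not ε-reachable, so the closure stops there)
  (1(11)*)* : new start has ε-edges to the inner start and to the new accept, so |closure| = 2 + 1 = 3
  (1(11)*)*1 : |closure| = 3 + 1 = 4 (closure spills across the concat boundary because the left factor accepts ε)
  ((1(11)*)*1)* : |closure| = 1 (new start) + 4 (body) + 1 (new accept) = 6

6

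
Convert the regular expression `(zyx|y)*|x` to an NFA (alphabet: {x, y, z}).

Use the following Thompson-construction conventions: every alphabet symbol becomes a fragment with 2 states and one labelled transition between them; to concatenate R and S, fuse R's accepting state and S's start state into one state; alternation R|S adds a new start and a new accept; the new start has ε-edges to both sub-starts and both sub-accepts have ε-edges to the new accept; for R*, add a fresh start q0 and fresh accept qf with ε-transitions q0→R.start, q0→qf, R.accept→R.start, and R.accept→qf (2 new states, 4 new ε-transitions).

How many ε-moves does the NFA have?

12

Bottom-up over the parse tree:
Each of the 5 symbol leaves contributes 0 ε-transitions.
  zyx → 0 ε-transitions
  zyx|y → 4 ε-transitions
  (zyx|y)* → 8 ε-transitions
  (zyx|y)*|x → 12 ε-transitions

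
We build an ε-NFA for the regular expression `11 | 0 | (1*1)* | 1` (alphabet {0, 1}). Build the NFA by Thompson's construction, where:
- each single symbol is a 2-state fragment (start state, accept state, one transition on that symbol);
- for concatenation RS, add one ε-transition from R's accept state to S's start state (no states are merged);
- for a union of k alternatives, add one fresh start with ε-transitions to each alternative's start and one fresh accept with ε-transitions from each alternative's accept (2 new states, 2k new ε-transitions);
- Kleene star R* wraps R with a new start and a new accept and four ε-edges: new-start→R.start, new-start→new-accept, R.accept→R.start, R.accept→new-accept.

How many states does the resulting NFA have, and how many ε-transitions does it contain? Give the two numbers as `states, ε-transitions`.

18, 18

By structural recursion:
Each of the 6 symbol leaves contributes 2 states and 0 ε-transitions.
  11 = 4 states, 1 ε-transition
  1* = 4 states, 4 ε-transitions
  1*1 = 6 states, 5 ε-transitions
  (1*1)* = 8 states, 9 ε-transitions
  11 | 0 | (1*1)* | 1 = 18 states, 18 ε-transitions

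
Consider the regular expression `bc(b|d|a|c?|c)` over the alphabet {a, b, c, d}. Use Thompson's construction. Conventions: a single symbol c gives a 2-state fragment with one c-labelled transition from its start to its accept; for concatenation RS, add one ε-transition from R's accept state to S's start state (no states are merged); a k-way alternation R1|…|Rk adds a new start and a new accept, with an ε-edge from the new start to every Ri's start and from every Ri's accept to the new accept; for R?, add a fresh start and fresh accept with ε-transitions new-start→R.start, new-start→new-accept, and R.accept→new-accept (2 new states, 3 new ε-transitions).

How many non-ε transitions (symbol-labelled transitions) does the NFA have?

7

Bottom-up over the parse tree:
Each of the 7 symbol leaves contributes exactly 1 symbol transition.
  c? → 1 symbol transition
  b|d|a|c?|c → 5 symbol transitions
  bc(b|d|a|c?|c) → 7 symbol transitions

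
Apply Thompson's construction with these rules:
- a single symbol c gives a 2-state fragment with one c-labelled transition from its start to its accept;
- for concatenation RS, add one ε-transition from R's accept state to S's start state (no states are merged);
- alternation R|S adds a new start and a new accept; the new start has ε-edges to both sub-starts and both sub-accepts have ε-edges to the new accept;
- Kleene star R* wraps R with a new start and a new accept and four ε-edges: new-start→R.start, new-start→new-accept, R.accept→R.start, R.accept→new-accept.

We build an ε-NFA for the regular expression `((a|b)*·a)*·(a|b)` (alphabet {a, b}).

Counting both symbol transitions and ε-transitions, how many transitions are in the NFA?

By structural recursion:
Each of the 5 symbol leaves contributes 1 transition (1 symbol, 0 ε).
  a|b → 6 transitions (2 symbol, 4 ε)
  (a|b)* → 10 transitions (2 symbol, 8 ε)
  (a|b)*·a → 12 transitions (3 symbol, 9 ε)
  ((a|b)*·a)* → 16 transitions (3 symbol, 13 ε)
  a|b → 6 transitions (2 symbol, 4 ε)
  ((a|b)*·a)*·(a|b) → 23 transitions (5 symbol, 18 ε)

23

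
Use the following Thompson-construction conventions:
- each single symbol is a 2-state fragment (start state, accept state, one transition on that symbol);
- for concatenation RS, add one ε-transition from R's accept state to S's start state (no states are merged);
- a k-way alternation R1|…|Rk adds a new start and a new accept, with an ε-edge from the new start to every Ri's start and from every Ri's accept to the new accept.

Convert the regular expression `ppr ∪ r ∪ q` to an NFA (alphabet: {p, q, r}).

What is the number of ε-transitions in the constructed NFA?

8

Per subexpression:
Each of the 5 symbol leaves contributes 0 ε-transitions.
  ppr — 2 ε-transitions
  ppr ∪ r ∪ q — 8 ε-transitions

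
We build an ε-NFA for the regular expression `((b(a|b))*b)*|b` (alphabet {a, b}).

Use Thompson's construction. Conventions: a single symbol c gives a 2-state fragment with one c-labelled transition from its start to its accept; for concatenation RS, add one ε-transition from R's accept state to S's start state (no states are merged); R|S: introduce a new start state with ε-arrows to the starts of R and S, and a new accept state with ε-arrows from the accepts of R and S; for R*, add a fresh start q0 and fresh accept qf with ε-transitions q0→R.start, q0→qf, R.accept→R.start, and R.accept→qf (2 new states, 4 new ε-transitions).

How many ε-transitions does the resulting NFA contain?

Building bottom-up:
Each of the 5 symbol leaves contributes 0 ε-transitions.
  a|b — 4 ε-transitions
  b(a|b) — 5 ε-transitions
  (b(a|b))* — 9 ε-transitions
  (b(a|b))*b — 10 ε-transitions
  ((b(a|b))*b)* — 14 ε-transitions
  ((b(a|b))*b)*|b — 18 ε-transitions

18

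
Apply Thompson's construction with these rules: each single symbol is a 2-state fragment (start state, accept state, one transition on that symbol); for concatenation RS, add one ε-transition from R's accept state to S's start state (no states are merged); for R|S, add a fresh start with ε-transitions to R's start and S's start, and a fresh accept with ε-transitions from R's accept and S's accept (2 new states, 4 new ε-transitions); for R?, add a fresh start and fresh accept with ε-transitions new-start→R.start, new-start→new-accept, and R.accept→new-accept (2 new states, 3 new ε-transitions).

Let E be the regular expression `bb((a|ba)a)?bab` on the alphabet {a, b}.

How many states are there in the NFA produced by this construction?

Recursing over subexpressions:
Each of the 9 symbol leaves contributes a 2-state fragment.
  ba : 4 states
  a|ba : 8 states
  (a|ba)a : 10 states
  ((a|ba)a)? : 12 states
  bb((a|ba)a)?bab : 22 states

22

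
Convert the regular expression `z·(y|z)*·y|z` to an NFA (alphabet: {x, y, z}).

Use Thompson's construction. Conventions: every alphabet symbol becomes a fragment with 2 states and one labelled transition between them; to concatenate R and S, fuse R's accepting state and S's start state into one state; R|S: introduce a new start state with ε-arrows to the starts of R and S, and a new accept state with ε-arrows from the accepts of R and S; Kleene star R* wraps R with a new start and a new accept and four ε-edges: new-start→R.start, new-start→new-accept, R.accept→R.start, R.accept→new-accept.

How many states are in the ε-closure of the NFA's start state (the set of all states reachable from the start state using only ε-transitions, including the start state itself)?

Let C(F) = |ε-closure(F.start)| within fragment F, and note whether F accepts ε. Symbol fragments have C = 1 and do not accept ε. Then:
  y|z → new start ε-reaches every alternative's start; none of them accept ε, so the new accept is not reached: |ε-closure| = 1 + 1 + 1 = 3
  (y|z)* → |ε-closure| = 1 (new start) + 3 (body) + 1 (new accept) = 5
  z·(y|z)*·y → |ε-closure| equals the left operand's closure size = 1 (its accept is not ε-reachable, so the closure stops there)
  z·(y|z)*·y|z → |ε-closure| = 1 + 1 + 1 = 3 (the new accept is not ε-reachable since no branch accepts ε)

3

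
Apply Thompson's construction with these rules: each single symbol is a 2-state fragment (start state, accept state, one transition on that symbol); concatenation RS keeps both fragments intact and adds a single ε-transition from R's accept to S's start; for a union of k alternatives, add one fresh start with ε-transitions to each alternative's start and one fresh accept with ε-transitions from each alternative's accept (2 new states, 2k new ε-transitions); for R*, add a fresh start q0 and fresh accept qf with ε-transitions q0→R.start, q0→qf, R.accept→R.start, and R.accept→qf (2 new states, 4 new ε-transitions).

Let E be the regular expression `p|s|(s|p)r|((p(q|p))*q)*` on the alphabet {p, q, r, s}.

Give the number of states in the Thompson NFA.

Building bottom-up:
Each of the 9 symbol leaves contributes a 2-state fragment.
  s|p : 6 states
  (s|p)r : 8 states
  q|p : 6 states
  p(q|p) : 8 states
  (p(q|p))* : 10 states
  (p(q|p))*q : 12 states
  ((p(q|p))*q)* : 14 states
  p|s|(s|p)r|((p(q|p))*q)* : 28 states

28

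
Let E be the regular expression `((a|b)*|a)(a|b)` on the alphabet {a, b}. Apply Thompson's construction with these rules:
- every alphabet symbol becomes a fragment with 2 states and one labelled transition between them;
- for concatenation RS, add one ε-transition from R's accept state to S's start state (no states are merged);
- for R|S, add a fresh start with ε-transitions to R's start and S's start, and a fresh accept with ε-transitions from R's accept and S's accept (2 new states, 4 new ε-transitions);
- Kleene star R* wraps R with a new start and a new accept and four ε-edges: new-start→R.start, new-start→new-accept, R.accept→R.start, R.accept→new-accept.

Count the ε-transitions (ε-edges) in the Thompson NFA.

17

Per subexpression:
Each of the 5 symbol leaves contributes 0 ε-transitions.
  a|b → 4 ε-transitions
  (a|b)* → 8 ε-transitions
  (a|b)*|a → 12 ε-transitions
  a|b → 4 ε-transitions
  ((a|b)*|a)(a|b) → 17 ε-transitions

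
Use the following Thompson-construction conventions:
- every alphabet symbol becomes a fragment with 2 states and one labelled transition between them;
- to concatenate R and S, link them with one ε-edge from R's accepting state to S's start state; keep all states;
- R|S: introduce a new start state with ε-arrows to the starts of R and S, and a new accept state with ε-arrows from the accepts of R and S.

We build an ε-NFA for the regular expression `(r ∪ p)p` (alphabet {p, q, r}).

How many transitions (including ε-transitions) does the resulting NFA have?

8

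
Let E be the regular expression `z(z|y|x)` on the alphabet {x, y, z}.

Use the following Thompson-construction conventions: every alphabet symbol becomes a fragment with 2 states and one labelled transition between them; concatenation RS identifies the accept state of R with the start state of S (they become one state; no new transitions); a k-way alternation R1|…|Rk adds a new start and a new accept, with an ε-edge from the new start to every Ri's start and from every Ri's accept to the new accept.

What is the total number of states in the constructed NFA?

9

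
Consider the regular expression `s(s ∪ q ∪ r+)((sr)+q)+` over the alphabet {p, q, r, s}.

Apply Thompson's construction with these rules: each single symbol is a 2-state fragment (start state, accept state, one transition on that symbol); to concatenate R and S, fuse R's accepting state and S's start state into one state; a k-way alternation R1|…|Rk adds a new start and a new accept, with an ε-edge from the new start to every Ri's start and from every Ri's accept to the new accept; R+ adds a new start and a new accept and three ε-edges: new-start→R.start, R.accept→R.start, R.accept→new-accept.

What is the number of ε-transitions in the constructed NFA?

Recursing over subexpressions:
Each of the 7 symbol leaves contributes 0 ε-transitions.
  r+ — 3 ε-transitions
  s ∪ q ∪ r+ — 9 ε-transitions
  sr — 0 ε-transitions
  (sr)+ — 3 ε-transitions
  (sr)+q — 3 ε-transitions
  ((sr)+q)+ — 6 ε-transitions
  s(s ∪ q ∪ r+)((sr)+q)+ — 15 ε-transitions

15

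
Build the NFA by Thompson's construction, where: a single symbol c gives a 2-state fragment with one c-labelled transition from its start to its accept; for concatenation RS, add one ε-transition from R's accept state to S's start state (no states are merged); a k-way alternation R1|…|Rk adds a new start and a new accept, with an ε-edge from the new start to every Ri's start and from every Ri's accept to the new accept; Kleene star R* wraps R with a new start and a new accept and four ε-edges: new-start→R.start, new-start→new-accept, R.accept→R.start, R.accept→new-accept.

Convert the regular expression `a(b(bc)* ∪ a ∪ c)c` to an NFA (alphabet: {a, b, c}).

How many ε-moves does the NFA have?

14

Bottom-up over the parse tree:
Each of the 7 symbol leaves contributes 0 ε-transitions.
  bc — 1 ε-transition
  (bc)* — 5 ε-transitions
  b(bc)* — 6 ε-transitions
  b(bc)* ∪ a ∪ c — 12 ε-transitions
  a(b(bc)* ∪ a ∪ c)c — 14 ε-transitions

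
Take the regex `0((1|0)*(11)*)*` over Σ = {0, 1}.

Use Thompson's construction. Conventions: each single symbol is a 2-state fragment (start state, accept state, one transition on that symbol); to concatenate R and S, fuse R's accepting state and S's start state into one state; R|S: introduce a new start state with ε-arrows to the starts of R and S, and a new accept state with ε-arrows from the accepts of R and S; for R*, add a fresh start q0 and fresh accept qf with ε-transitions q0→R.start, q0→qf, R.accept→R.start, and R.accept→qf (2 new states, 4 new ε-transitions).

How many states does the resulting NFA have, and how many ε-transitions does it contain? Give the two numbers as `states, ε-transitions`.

15, 16

By structural recursion:
Each of the 5 symbol leaves contributes 2 states and 0 ε-transitions.
  1|0 — 6 states, 4 ε-transitions
  (1|0)* — 8 states, 8 ε-transitions
  11 — 3 states, 0 ε-transitions
  (11)* — 5 states, 4 ε-transitions
  (1|0)*(11)* — 12 states, 12 ε-transitions
  ((1|0)*(11)*)* — 14 states, 16 ε-transitions
  0((1|0)*(11)*)* — 15 states, 16 ε-transitions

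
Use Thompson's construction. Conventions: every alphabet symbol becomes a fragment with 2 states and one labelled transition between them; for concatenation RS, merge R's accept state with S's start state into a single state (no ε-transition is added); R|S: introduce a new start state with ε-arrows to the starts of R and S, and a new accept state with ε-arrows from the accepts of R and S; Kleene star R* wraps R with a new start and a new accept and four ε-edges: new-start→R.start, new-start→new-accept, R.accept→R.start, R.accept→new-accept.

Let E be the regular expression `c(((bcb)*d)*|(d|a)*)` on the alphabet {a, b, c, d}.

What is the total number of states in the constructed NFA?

Bottom-up over the parse tree:
Each of the 7 symbol leaves contributes a 2-state fragment.
  bcb — 4 states
  (bcb)* — 6 states
  (bcb)*d — 7 states
  ((bcb)*d)* — 9 states
  d|a — 6 states
  (d|a)* — 8 states
  ((bcb)*d)*|(d|a)* — 19 states
  c(((bcb)*d)*|(d|a)*) — 20 states

20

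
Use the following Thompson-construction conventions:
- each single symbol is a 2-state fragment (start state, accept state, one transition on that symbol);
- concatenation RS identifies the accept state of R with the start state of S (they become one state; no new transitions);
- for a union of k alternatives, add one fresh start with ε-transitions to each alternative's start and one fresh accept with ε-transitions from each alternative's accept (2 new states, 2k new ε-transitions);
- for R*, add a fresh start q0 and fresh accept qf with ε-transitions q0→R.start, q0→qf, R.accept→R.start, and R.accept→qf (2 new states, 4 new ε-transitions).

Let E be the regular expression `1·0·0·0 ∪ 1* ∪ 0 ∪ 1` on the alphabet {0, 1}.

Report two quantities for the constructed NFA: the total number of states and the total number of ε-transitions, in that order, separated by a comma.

15, 12

Per subexpression:
Each of the 7 symbol leaves contributes 2 states and 0 ε-transitions.
  1·0·0·0 = 5 states, 0 ε-transitions
  1* = 4 states, 4 ε-transitions
  1·0·0·0 ∪ 1* ∪ 0 ∪ 1 = 15 states, 12 ε-transitions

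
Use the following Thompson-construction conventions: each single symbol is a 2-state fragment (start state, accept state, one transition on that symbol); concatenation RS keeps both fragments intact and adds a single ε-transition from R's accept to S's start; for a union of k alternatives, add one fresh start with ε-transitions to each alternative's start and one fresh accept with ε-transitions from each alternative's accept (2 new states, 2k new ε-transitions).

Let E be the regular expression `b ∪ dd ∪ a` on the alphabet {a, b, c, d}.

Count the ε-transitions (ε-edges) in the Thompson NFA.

7

Building bottom-up:
Each of the 4 symbol leaves contributes 0 ε-transitions.
  dd = 1 ε-transition
  b ∪ dd ∪ a = 7 ε-transitions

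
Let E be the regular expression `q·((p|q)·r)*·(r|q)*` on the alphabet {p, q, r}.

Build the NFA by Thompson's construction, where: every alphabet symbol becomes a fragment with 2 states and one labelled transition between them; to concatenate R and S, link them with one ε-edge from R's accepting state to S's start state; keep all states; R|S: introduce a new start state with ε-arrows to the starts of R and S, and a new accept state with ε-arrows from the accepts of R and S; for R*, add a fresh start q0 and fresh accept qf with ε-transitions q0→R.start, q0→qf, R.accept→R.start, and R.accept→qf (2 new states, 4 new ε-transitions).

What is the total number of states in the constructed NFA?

20

Bottom-up over the parse tree:
Each of the 6 symbol leaves contributes a 2-state fragment.
  p|q — 6 states
  (p|q)·r — 8 states
  ((p|q)·r)* — 10 states
  r|q — 6 states
  (r|q)* — 8 states
  q·((p|q)·r)*·(r|q)* — 20 states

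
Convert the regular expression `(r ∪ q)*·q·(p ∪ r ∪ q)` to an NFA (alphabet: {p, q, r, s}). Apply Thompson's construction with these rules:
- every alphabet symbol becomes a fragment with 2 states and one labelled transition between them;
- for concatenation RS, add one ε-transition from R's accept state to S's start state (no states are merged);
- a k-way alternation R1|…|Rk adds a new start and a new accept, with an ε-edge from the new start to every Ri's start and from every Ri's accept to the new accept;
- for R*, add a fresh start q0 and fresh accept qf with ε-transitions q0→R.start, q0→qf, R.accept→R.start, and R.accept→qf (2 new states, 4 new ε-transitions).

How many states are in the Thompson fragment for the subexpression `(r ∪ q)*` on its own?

8

Fragment for `(r ∪ q)*`:
Each of the 2 symbol leaves contributes a 2-state fragment.
  r ∪ q → 6 states
  (r ∪ q)* → 8 states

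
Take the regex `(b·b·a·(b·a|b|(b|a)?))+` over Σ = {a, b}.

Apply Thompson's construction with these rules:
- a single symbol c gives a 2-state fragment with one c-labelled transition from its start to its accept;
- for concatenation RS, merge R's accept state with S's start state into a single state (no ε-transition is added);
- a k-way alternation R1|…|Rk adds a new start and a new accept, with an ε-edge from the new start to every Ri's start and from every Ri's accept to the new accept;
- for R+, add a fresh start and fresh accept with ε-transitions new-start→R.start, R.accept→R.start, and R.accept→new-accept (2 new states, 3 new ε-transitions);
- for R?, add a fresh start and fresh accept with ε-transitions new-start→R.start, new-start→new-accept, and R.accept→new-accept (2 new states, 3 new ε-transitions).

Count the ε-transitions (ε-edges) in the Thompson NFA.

16

Per subexpression:
Each of the 8 symbol leaves contributes 0 ε-transitions.
  b·a — 0 ε-transitions
  b|a — 4 ε-transitions
  (b|a)? — 7 ε-transitions
  b·a|b|(b|a)? — 13 ε-transitions
  b·b·a·(b·a|b|(b|a)?) — 13 ε-transitions
  (b·b·a·(b·a|b|(b|a)?))+ — 16 ε-transitions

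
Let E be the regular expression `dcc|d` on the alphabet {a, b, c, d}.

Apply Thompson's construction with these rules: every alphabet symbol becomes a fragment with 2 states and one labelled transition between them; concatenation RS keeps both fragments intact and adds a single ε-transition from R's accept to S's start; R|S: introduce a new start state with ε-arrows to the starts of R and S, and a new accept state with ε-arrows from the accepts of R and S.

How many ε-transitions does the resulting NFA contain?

Per subexpression:
Each of the 4 symbol leaves contributes 0 ε-transitions.
  dcc → 2 ε-transitions
  dcc|d → 6 ε-transitions

6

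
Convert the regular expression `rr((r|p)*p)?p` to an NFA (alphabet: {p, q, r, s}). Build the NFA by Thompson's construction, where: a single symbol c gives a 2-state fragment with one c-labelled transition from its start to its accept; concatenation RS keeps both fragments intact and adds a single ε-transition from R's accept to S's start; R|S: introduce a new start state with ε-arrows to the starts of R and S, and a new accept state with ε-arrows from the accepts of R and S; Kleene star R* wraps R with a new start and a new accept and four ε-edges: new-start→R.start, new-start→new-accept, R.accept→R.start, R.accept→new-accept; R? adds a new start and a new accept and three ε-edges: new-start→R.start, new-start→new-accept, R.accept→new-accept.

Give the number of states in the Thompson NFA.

18

Per subexpression:
Each of the 6 symbol leaves contributes a 2-state fragment.
  r|p — 6 states
  (r|p)* — 8 states
  (r|p)*p — 10 states
  ((r|p)*p)? — 12 states
  rr((r|p)*p)?p — 18 states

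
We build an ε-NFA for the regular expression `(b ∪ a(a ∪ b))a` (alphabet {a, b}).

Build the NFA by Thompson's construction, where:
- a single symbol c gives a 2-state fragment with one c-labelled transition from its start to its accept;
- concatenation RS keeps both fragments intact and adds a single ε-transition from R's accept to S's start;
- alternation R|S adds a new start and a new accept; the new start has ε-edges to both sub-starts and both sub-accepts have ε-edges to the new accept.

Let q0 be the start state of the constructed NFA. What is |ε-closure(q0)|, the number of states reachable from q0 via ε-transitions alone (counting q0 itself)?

3

Compute the ε-closure size of each fragment's start state recursively; a symbol fragment's start has no outgoing ε-edge, so its closure is just itself (size 1).
  a ∪ b : new start ε-reaches every alternative's start; none of them accept ε, so the new accept is not reached: |closure| = 1 + 1 + 1 = 3
  a(a ∪ b) : |closure| equals the left operand's closure size = 1 (its accept is not ε-reachable, so the closure stops there)
  b ∪ a(a ∪ b) : new start ε-reaches every alternative's start; none of them accept ε, so the new accept is not reached: |closure| = 1 + 1 + 1 = 3
  (b ∪ a(a ∪ b))a : |closure| equals the left operand's closure size = 3 (its accept is not ε-reachable, so the closure stops there)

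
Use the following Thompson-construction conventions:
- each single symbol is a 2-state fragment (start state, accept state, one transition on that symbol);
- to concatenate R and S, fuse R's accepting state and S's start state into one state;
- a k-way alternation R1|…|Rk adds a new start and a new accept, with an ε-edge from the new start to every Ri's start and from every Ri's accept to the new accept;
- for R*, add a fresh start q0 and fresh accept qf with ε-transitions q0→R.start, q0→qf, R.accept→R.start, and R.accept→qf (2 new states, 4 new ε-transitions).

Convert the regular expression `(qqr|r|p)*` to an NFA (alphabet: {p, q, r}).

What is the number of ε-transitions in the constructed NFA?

10

Recursing over subexpressions:
Each of the 5 symbol leaves contributes 0 ε-transitions.
  qqr — 0 ε-transitions
  qqr|r|p — 6 ε-transitions
  (qqr|r|p)* — 10 ε-transitions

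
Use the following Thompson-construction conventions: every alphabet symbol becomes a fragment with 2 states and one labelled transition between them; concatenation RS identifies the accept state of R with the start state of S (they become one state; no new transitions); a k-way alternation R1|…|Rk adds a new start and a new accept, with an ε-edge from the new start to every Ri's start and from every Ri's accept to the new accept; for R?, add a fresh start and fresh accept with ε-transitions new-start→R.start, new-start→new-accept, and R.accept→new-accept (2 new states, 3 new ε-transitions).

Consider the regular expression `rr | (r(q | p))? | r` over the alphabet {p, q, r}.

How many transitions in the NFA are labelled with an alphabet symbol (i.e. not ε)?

Per subexpression:
Each of the 6 symbol leaves contributes exactly 1 symbol transition.
  rr : 2 symbol transitions
  q | p : 2 symbol transitions
  r(q | p) : 3 symbol transitions
  (r(q | p))? : 3 symbol transitions
  rr | (r(q | p))? | r : 6 symbol transitions

6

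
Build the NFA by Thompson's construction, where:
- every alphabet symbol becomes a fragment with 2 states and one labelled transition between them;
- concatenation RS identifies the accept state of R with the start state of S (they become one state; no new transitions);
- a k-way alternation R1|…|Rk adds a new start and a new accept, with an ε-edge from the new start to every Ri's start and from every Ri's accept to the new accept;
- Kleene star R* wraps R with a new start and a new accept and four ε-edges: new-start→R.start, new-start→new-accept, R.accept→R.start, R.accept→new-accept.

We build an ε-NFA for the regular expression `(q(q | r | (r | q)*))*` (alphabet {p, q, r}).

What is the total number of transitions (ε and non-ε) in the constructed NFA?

Per subexpression:
Each of the 5 symbol leaves contributes 1 transition (1 symbol, 0 ε).
  r | q → 6 transitions (2 symbol, 4 ε)
  (r | q)* → 10 transitions (2 symbol, 8 ε)
  q | r | (r | q)* → 18 transitions (4 symbol, 14 ε)
  q(q | r | (r | q)*) → 19 transitions (5 symbol, 14 ε)
  (q(q | r | (r | q)*))* → 23 transitions (5 symbol, 18 ε)

23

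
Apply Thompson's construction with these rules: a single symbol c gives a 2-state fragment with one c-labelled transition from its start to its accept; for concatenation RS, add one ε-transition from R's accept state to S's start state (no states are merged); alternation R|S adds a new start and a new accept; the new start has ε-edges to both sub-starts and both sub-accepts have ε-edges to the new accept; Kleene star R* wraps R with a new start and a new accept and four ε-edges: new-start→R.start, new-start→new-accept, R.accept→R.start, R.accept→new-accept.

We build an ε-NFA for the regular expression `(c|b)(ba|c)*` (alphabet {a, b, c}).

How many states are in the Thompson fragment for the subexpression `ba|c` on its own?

8

Fragment for `ba|c`:
Each of the 3 symbol leaves contributes a 2-state fragment.
  ba → 4 states
  ba|c → 8 states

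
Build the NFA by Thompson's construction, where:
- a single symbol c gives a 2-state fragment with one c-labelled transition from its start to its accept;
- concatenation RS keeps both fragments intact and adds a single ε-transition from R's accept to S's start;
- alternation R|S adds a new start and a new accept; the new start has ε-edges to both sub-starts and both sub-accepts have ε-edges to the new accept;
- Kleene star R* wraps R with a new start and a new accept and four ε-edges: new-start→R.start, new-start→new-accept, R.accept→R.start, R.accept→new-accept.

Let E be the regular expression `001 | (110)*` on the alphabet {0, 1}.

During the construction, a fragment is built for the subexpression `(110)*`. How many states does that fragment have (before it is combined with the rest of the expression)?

8

Fragment for `(110)*`:
Each of the 3 symbol leaves contributes a 2-state fragment.
  110 → 6 states
  (110)* → 8 states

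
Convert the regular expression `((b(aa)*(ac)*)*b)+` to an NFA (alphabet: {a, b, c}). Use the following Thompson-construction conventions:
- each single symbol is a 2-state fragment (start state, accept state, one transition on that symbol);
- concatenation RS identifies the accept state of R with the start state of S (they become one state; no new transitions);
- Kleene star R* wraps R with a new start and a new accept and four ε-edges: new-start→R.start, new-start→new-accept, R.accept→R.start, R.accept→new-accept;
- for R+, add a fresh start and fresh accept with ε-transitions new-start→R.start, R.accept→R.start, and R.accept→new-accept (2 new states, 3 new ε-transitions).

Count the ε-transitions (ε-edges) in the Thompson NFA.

Recursing over subexpressions:
Each of the 6 symbol leaves contributes 0 ε-transitions.
  aa : 0 ε-transitions
  (aa)* : 4 ε-transitions
  ac : 0 ε-transitions
  (ac)* : 4 ε-transitions
  b(aa)*(ac)* : 8 ε-transitions
  (b(aa)*(ac)*)* : 12 ε-transitions
  (b(aa)*(ac)*)*b : 12 ε-transitions
  ((b(aa)*(ac)*)*b)+ : 15 ε-transitions

15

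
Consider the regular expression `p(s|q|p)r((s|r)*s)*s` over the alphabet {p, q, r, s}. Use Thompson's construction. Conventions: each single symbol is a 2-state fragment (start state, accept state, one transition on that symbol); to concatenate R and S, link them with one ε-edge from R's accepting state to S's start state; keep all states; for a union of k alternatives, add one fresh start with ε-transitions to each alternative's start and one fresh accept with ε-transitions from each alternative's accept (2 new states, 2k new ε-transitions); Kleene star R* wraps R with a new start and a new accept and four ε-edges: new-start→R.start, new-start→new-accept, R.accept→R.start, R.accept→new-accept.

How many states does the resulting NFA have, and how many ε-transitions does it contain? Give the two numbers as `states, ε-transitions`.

26, 23

Building bottom-up:
Each of the 9 symbol leaves contributes 2 states and 0 ε-transitions.
  s|q|p = 8 states, 6 ε-transitions
  s|r = 6 states, 4 ε-transitions
  (s|r)* = 8 states, 8 ε-transitions
  (s|r)*s = 10 states, 9 ε-transitions
  ((s|r)*s)* = 12 states, 13 ε-transitions
  p(s|q|p)r((s|r)*s)*s = 26 states, 23 ε-transitions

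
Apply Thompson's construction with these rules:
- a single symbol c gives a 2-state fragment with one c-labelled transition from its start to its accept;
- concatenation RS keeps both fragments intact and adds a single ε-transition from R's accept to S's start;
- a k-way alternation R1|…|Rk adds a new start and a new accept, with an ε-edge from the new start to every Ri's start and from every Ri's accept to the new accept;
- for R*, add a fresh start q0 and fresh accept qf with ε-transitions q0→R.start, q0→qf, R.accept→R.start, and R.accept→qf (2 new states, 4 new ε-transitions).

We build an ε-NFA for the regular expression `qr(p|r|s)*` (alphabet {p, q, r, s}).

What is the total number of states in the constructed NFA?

14

Bottom-up over the parse tree:
Each of the 5 symbol leaves contributes a 2-state fragment.
  p|r|s → 8 states
  (p|r|s)* → 10 states
  qr(p|r|s)* → 14 states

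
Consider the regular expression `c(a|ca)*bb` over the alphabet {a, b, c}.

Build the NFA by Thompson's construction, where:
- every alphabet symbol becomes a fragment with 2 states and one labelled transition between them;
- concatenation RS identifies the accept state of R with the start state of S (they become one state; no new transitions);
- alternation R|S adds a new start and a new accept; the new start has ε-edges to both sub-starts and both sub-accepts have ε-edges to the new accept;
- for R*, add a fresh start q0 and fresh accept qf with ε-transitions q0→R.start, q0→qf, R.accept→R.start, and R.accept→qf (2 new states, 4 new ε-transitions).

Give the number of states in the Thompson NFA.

12

Per subexpression:
Each of the 6 symbol leaves contributes a 2-state fragment.
  ca = 3 states
  a|ca = 7 states
  (a|ca)* = 9 states
  c(a|ca)*bb = 12 states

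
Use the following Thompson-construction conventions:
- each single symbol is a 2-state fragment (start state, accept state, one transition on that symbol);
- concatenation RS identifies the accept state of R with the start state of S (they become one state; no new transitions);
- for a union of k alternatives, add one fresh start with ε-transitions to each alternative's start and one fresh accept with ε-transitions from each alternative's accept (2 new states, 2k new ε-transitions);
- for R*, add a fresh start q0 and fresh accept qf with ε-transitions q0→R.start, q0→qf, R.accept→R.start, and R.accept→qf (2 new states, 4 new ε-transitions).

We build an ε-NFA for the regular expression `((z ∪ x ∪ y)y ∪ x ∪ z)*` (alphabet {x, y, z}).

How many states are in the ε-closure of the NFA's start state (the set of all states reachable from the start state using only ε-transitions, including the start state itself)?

9

Compute the ε-closure size of each fragment's start state recursively; a symbol fragment's start has no outgoing ε-edge, so its closure is just itself (size 1).
  z ∪ x ∪ y : |ε-closure| = 1 + 1 + 1 + 1 = 4 (the new accept is not ε-reachable since no branch accepts ε)
  (z ∪ x ∪ y)y : same as the first factor's closure: |ε-closure| = 4
  (z ∪ x ∪ y)y ∪ x ∪ z : new start ε-reaches every alternative's start; none of them accept ε, so the new accept is not reached: |ε-closure| = 1 + 4 + 1 + 1 = 7
  ((z ∪ x ∪ y)y ∪ x ∪ z)* : the star's fresh start ε-reaches both the body's start and the fresh accept: |ε-closure| = 2 + 7 = 9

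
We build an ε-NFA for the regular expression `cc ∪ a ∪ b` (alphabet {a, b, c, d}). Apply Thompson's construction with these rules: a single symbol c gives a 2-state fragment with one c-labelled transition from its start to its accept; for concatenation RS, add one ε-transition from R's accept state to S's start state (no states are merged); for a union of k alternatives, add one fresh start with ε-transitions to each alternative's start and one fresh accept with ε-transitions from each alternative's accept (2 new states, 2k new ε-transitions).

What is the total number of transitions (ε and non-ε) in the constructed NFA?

11

By structural recursion:
Each of the 4 symbol leaves contributes 1 transition (1 symbol, 0 ε).
  cc — 3 transitions (2 symbol, 1 ε)
  cc ∪ a ∪ b — 11 transitions (4 symbol, 7 ε)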